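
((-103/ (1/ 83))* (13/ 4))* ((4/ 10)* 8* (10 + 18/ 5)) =-30229264/ 25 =-1209170.56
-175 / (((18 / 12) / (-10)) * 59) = 3500 / 177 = 19.77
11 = 11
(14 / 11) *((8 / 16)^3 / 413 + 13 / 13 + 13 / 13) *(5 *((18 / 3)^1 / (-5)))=-19827 / 1298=-15.28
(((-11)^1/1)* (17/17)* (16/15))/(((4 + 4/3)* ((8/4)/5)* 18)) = -11/36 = -0.31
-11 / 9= -1.22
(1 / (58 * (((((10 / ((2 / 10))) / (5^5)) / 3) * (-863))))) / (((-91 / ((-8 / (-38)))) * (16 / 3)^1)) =0.00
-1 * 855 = -855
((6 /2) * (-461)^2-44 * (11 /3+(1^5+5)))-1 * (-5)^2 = 1911338 /3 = 637112.67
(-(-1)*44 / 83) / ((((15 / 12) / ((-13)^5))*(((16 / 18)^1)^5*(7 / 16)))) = -241169283927 / 371840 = -648583.49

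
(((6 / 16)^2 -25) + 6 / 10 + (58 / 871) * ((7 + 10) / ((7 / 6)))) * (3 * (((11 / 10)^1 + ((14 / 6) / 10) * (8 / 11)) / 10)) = -19038476329 / 2146144000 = -8.87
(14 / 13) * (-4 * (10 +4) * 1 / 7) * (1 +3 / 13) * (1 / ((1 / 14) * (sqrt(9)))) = -25088 / 507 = -49.48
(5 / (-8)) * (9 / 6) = -15 / 16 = -0.94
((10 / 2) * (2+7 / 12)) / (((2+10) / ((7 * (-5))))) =-5425 / 144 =-37.67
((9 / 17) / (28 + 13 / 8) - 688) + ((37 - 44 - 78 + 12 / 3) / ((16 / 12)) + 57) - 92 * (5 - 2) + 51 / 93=-161067043 / 166532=-967.18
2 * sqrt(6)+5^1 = 2 * sqrt(6)+5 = 9.90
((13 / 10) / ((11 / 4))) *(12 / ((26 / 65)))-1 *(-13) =299 / 11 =27.18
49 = 49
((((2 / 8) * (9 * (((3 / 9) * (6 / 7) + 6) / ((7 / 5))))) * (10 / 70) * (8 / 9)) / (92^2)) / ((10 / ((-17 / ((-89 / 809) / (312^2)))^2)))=4928854022579874816 / 1437241687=3429384262.34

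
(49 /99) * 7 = 343 /99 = 3.46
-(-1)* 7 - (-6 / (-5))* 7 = -7 / 5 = -1.40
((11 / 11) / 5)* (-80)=-16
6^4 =1296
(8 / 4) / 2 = 1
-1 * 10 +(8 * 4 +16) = 38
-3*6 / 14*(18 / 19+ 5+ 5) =-1872 / 133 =-14.08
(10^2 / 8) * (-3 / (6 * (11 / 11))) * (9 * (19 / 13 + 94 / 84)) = -105675 / 728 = -145.16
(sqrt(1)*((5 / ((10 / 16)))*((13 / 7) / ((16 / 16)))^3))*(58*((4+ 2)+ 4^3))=10194080 / 49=208042.45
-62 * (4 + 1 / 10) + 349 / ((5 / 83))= 27696 / 5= 5539.20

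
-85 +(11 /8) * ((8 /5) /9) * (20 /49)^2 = -84.96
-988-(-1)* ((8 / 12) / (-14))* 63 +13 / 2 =-1969 / 2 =-984.50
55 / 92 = 0.60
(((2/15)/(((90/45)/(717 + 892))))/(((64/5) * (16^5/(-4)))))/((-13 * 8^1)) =1609/5234491392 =0.00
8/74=4/37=0.11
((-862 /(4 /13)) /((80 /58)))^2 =26402025169 /6400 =4125316.43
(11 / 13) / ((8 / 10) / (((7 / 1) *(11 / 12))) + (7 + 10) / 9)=38115 / 90701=0.42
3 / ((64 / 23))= 69 / 64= 1.08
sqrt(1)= 1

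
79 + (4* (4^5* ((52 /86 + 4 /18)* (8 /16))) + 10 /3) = 687223 /387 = 1775.77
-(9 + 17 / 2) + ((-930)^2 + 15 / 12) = 3459535 / 4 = 864883.75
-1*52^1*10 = -520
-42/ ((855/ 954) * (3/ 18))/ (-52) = 6678/ 1235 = 5.41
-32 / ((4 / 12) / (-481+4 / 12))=46144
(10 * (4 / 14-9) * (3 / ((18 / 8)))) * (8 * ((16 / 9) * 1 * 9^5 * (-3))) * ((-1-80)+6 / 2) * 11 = -1758154844160 / 7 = -251164977737.14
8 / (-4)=-2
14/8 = 7/4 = 1.75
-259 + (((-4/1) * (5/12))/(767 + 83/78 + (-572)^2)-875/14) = -16448108083/51160522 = -321.50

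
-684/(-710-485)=684/1195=0.57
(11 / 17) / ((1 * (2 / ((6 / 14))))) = 0.14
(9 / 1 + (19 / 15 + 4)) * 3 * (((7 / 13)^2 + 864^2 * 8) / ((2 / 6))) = 647946615522 / 845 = 766800728.43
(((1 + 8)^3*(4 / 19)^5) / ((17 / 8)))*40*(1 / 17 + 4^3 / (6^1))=43555553280 / 715592611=60.87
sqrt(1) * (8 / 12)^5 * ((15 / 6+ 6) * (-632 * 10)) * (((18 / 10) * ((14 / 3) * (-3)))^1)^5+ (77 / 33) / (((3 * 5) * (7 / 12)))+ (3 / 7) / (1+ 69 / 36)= 6605105590482032 / 91875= 71892305746.74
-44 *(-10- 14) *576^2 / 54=6488064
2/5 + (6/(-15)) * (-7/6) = 13/15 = 0.87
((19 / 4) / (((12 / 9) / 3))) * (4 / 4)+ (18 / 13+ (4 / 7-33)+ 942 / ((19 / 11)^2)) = 155258113 / 525616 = 295.38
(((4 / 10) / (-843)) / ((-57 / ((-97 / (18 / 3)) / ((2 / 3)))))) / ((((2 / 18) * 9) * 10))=-97 / 4805100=-0.00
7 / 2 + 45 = 97 / 2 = 48.50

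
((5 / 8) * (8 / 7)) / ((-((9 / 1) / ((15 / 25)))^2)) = -1 / 315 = -0.00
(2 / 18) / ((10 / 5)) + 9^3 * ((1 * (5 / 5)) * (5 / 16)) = 32813 / 144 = 227.87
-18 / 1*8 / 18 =-8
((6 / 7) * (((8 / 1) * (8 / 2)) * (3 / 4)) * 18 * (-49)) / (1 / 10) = -181440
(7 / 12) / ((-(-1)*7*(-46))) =-1 / 552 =-0.00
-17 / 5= -3.40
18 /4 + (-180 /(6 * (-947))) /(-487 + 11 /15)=31082931 /6907418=4.50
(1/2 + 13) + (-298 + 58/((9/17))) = -174.94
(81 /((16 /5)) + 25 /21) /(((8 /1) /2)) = 8905 /1344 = 6.63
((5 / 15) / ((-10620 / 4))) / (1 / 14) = -14 / 7965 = -0.00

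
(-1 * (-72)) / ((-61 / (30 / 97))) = -2160 / 5917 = -0.37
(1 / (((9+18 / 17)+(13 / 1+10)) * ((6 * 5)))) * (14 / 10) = 119 / 84300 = 0.00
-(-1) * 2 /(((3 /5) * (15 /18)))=4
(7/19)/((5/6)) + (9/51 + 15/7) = 31218/11305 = 2.76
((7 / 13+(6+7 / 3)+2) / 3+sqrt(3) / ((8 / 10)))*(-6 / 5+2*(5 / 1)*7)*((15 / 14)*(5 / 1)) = 3225*sqrt(3) / 7+364640 / 273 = 2133.66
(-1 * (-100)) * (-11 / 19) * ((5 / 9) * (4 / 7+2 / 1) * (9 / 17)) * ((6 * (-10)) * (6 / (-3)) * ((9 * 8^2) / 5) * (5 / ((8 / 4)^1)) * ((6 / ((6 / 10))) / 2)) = -7566209.64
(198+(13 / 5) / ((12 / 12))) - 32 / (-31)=31253 / 155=201.63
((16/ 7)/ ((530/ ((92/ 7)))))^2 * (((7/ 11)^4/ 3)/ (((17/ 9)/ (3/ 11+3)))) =0.00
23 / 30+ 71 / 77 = 3901 / 2310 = 1.69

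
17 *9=153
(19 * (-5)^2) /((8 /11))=653.12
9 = 9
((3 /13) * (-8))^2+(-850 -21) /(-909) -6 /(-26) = 706234 /153621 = 4.60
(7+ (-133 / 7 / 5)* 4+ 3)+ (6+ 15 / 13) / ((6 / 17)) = 1959 / 130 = 15.07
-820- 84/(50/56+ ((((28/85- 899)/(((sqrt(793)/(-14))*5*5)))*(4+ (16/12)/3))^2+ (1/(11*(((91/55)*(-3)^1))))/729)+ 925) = -52034465185434620620/63455766349498891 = -820.01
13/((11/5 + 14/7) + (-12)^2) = 5/57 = 0.09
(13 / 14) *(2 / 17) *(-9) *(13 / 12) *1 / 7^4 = -507 / 1142876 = -0.00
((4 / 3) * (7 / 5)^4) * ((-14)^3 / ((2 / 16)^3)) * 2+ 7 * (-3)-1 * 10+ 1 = -26985913274 / 1875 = -14392487.08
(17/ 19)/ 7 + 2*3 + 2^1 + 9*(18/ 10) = 16178/ 665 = 24.33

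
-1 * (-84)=84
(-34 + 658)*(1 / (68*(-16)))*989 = -38571 / 68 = -567.22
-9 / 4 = -2.25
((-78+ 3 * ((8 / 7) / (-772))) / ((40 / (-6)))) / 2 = 39519 / 6755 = 5.85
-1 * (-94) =94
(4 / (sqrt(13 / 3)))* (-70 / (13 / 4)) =-41.39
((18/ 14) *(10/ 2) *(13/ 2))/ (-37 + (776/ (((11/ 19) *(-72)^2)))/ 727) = -1515751380/ 1342139603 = -1.13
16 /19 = 0.84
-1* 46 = -46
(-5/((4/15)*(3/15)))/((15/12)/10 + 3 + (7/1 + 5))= -750/121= -6.20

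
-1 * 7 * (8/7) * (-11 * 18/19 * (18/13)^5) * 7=20951529984/7054567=2969.92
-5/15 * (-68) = 68/3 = 22.67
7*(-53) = -371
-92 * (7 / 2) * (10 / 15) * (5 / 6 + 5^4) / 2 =-604555 / 9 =-67172.78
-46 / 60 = -23 / 30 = -0.77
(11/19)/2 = 11/38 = 0.29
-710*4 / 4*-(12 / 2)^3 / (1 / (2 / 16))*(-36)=-690120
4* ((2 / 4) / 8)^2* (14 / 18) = 7 / 576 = 0.01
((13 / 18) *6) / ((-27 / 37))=-481 / 81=-5.94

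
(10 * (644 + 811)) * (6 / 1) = 87300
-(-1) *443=443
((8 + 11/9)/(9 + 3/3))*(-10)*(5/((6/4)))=-830/27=-30.74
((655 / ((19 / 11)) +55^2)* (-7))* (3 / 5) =-271656 / 19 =-14297.68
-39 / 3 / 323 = -13 / 323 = -0.04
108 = 108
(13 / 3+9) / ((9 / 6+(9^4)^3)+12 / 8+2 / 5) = 100 / 2118221523633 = 0.00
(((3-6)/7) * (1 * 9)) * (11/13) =-297/91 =-3.26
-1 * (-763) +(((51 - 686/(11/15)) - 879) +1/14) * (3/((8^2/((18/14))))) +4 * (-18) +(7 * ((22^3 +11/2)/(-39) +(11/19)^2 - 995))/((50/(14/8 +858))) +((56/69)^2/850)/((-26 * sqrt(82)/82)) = -14945418382267/98313600 - 784 * sqrt(82)/26304525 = -152017.81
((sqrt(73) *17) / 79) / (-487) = -17 *sqrt(73) / 38473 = -0.00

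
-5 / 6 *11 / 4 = -55 / 24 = -2.29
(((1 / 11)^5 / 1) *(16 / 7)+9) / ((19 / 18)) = 182632122 / 21419783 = 8.53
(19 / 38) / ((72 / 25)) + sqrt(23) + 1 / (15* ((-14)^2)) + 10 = sqrt(23) + 358937 / 35280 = 14.97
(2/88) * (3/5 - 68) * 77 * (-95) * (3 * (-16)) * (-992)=533549184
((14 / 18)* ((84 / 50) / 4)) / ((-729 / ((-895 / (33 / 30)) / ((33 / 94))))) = 824474 / 793881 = 1.04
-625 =-625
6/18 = 1/3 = 0.33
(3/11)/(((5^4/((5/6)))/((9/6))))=3/5500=0.00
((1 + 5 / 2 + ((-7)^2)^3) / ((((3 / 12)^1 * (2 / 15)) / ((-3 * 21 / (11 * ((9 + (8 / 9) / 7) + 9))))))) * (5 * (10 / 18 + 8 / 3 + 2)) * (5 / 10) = -365787505125 / 25124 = -14559286.15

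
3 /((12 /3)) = 3 /4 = 0.75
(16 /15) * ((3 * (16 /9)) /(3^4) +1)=4144 /3645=1.14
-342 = -342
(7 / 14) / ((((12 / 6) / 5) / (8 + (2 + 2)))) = 15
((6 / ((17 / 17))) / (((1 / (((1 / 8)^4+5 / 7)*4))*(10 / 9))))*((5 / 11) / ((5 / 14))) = 553149 / 28160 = 19.64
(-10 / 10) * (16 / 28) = -4 / 7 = -0.57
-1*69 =-69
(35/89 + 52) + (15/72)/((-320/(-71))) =7168687/136704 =52.44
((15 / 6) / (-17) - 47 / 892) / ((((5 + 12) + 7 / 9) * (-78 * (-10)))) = -699 / 48524800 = -0.00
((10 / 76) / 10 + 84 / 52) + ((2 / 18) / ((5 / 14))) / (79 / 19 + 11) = 2639431 / 1600560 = 1.65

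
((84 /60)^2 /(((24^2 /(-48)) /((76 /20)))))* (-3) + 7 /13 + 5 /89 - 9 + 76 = 40180667 /578500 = 69.46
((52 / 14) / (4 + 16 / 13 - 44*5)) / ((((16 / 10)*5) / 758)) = -64051 / 39088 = -1.64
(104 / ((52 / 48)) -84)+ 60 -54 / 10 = 333 / 5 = 66.60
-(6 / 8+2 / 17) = -59 / 68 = -0.87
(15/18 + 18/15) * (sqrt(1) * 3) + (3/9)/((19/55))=4027/570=7.06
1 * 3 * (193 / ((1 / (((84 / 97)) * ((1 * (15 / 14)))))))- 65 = 472.22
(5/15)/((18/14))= 7/27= 0.26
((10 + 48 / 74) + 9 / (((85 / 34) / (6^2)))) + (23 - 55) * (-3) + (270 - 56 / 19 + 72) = 2022184 / 3515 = 575.30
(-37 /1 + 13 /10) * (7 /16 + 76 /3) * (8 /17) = -8659 /20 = -432.95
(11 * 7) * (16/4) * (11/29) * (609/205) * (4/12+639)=45487288/205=221889.21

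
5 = 5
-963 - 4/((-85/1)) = -81851/85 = -962.95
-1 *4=-4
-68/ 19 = -3.58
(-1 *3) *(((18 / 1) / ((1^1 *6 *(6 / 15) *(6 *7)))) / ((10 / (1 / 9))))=-0.01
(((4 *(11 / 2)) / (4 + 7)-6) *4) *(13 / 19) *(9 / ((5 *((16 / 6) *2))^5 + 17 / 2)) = -909792 / 124518478489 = -0.00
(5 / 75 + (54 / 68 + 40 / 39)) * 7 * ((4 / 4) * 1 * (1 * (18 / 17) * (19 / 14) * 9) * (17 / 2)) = 6416091 / 4420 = 1451.60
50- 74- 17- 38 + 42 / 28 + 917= 1679 / 2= 839.50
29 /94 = 0.31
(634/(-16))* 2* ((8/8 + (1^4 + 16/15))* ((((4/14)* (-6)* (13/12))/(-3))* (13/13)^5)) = -94783/630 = -150.45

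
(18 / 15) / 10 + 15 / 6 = 131 / 50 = 2.62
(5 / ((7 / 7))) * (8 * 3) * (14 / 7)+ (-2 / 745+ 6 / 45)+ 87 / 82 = 44203189 / 183270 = 241.19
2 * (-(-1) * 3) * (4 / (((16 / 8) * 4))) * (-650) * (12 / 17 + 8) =-288600 / 17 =-16976.47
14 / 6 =7 / 3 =2.33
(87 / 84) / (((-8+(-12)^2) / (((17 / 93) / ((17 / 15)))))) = 145 / 118048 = 0.00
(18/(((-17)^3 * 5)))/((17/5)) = -0.00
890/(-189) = -890/189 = -4.71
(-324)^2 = 104976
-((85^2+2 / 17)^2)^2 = -227601635264504981041 / 83521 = -2725082736850672.06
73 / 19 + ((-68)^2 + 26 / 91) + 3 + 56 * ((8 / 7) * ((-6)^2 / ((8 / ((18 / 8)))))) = 5279.13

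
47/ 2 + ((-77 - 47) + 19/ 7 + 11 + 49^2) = 32399/ 14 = 2314.21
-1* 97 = -97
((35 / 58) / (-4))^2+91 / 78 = 192059 / 161472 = 1.19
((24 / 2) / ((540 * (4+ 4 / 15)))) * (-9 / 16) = -3 / 1024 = -0.00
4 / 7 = 0.57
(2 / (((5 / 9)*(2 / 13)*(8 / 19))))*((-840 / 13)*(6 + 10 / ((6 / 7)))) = -63441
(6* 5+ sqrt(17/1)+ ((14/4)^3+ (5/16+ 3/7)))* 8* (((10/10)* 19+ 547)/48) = 7333.40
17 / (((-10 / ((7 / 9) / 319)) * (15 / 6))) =-119 / 71775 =-0.00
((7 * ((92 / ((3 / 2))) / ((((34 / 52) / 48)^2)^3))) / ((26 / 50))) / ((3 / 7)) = 7278729199707016396800 / 24137569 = 301551875406633.39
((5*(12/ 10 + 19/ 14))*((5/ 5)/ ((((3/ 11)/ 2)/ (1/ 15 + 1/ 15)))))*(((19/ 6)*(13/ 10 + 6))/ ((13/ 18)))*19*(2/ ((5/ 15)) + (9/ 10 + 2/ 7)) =26100195671/ 477750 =54631.49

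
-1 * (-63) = 63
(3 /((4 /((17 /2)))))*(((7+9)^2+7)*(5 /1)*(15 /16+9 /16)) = 201195 /16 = 12574.69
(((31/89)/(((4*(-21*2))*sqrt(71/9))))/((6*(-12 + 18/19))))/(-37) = -589*sqrt(71)/16497139680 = -0.00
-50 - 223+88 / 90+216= -2521 / 45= -56.02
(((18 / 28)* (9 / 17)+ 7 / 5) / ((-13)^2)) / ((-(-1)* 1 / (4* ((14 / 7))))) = 8284 / 100555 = 0.08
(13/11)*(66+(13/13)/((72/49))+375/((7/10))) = 3946891/5544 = 711.92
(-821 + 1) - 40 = -860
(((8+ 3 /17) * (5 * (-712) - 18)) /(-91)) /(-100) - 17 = -1563621 /77350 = -20.21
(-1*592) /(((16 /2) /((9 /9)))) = -74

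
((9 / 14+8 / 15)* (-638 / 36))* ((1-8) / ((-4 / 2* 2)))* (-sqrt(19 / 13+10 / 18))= 6061* sqrt(767) / 3240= 51.81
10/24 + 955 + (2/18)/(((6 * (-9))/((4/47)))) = 955.42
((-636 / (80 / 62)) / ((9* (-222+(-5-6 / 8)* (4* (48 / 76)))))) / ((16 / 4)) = 31217 / 539280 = 0.06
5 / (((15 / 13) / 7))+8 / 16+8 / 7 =1343 / 42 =31.98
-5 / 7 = -0.71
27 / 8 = 3.38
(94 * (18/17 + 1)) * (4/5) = 2632/17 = 154.82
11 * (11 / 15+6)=74.07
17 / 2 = 8.50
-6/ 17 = -0.35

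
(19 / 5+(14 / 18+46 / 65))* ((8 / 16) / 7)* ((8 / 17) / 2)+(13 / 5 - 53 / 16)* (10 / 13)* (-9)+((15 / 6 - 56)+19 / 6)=-25235053 / 556920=-45.31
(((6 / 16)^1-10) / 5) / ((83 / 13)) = -1001 / 3320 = -0.30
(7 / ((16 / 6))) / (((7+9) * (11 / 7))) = 147 / 1408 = 0.10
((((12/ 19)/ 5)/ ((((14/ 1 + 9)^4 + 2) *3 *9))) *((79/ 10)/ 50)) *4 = 316/ 29908220625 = 0.00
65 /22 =2.95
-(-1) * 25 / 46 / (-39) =-25 / 1794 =-0.01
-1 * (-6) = 6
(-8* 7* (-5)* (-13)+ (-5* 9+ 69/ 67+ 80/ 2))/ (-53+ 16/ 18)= 313902/ 4489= 69.93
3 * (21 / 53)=63 / 53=1.19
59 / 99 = 0.60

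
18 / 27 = 2 / 3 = 0.67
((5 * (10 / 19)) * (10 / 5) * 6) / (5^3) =24 / 95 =0.25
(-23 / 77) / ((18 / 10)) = -115 / 693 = -0.17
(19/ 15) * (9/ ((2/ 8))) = 228/ 5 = 45.60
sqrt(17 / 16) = sqrt(17) / 4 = 1.03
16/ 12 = 4/ 3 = 1.33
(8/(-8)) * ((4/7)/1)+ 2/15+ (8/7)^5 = 381074/252105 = 1.51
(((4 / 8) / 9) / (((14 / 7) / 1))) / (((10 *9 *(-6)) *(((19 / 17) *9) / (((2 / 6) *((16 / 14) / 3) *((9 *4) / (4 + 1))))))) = -34 / 7271775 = -0.00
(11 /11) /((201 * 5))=1 /1005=0.00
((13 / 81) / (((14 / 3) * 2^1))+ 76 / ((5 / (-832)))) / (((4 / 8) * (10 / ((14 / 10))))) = -47803327 / 13500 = -3540.99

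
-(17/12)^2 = -289/144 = -2.01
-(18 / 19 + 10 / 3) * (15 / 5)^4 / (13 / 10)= -65880 / 247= -266.72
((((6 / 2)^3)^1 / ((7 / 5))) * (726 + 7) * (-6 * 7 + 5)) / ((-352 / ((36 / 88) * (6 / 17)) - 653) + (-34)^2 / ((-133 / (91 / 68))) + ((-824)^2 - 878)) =-1878264855 / 2423908634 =-0.77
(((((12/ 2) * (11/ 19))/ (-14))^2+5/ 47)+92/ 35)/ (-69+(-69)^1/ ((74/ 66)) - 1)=-430120856/ 20231705305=-0.02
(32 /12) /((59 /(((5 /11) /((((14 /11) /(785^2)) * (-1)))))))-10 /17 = -209528890 /21063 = -9947.72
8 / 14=4 / 7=0.57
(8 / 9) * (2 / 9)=16 / 81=0.20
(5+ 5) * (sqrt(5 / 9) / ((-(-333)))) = 10 * sqrt(5) / 999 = 0.02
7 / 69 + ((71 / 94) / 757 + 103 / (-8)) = -250847933 / 19639608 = -12.77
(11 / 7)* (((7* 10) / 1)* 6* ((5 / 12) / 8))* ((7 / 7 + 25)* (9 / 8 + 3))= 117975 / 32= 3686.72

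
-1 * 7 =-7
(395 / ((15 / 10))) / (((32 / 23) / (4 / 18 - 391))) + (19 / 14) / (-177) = -13196154653 / 178416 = -73962.84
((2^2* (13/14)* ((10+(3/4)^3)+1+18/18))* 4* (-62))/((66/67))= -7155265/616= -11615.69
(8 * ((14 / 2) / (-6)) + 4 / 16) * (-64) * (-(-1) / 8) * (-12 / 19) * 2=-1744 / 19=-91.79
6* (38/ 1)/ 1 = 228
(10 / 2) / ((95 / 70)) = 70 / 19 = 3.68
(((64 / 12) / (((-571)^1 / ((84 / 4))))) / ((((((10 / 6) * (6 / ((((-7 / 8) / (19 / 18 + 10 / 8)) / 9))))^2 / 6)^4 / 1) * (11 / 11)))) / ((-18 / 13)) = 4721372019 / 257211772910278482200000000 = 0.00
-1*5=-5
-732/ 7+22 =-578/ 7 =-82.57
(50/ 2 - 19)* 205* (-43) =-52890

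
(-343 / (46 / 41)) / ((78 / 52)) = -14063 / 69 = -203.81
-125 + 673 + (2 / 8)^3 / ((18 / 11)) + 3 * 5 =648587 / 1152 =563.01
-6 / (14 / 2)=-6 / 7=-0.86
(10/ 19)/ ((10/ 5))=5/ 19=0.26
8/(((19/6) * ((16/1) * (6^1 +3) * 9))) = 1/513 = 0.00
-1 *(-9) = 9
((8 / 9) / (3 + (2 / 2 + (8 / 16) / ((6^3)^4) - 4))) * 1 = 3869835264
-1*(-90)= 90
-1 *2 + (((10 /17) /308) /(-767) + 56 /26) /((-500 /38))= -83552053 /38615500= -2.16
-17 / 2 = -8.50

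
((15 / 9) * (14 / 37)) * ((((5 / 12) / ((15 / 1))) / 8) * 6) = 35 / 2664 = 0.01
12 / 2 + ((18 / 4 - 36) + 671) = 1291 / 2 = 645.50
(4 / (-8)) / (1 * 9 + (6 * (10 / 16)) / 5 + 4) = -2 / 55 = -0.04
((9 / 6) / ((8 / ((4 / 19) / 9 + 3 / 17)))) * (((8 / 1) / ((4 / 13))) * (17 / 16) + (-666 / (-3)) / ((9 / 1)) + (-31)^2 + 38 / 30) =70735007 / 1860480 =38.02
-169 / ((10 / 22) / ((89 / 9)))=-165451 / 45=-3676.69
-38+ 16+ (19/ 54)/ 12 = -14237/ 648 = -21.97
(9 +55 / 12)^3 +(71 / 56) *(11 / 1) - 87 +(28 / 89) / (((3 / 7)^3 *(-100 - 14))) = 149304218533 / 61363008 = 2433.13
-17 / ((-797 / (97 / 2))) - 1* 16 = -23855 / 1594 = -14.97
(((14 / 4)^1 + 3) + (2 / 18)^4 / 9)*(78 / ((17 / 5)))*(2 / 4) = 49896535 / 669222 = 74.56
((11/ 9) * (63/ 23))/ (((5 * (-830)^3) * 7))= -11/ 65755505000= -0.00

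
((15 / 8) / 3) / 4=5 / 32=0.16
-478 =-478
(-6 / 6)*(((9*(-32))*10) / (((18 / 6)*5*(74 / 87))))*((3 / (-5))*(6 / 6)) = -135.44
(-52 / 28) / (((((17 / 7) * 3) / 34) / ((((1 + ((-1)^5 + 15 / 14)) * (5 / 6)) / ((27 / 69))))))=-7475 / 378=-19.78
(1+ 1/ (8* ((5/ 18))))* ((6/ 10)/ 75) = 29/ 2500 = 0.01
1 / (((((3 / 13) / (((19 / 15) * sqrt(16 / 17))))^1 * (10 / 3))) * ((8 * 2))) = 247 * sqrt(17) / 10200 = 0.10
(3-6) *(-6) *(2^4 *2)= 576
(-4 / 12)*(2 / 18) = -1 / 27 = -0.04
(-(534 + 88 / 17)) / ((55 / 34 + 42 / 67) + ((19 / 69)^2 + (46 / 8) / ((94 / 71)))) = -1099361900592 / 13586484095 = -80.92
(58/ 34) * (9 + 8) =29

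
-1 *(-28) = 28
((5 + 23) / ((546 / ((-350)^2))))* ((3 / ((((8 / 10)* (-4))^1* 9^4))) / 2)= -153125 / 341172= -0.45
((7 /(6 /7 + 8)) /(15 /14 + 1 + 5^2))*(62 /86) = 343 /16297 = 0.02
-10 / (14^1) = -5 / 7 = -0.71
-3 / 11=-0.27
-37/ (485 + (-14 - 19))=-37/ 452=-0.08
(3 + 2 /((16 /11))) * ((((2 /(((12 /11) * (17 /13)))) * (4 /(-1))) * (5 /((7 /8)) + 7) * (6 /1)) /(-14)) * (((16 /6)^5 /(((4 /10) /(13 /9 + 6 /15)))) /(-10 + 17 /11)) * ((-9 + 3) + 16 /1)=-2379725004800 /24203529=-98321.41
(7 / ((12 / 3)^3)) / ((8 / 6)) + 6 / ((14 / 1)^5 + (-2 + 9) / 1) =3765329 / 45894912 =0.08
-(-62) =62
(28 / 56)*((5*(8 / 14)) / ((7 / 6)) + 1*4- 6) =11 / 49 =0.22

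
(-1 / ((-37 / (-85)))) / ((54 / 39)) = -1.66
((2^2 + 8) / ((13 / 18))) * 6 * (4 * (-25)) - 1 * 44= -10013.23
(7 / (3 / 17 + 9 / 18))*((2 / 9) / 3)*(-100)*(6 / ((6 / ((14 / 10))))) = -66640 / 621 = -107.31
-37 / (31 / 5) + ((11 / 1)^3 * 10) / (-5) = -2667.97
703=703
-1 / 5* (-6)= 6 / 5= 1.20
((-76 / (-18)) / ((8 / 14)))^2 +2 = 18337 / 324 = 56.60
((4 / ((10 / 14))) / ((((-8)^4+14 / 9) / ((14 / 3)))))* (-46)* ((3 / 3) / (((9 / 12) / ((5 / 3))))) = -36064 / 55317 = -0.65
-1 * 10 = -10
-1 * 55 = -55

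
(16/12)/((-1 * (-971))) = 4/2913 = 0.00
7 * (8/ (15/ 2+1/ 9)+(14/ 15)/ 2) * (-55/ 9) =-240163/ 3699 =-64.93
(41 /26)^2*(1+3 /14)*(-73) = -2086121 /9464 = -220.43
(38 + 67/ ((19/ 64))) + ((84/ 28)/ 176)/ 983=866770137/ 3287152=263.68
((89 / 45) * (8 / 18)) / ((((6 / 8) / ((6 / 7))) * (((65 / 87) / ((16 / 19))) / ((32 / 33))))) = 42287104 / 38513475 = 1.10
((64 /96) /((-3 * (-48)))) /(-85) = -1 /18360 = -0.00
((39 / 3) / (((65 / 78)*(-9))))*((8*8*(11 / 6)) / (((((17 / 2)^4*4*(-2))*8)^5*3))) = 143 / 8778739838358756648387458160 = 0.00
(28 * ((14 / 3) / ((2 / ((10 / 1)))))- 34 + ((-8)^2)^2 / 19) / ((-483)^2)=47590 / 13297473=0.00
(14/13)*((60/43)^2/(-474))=-8400/1898923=-0.00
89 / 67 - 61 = -3998 / 67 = -59.67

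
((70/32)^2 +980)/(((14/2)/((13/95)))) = 93639/4864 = 19.25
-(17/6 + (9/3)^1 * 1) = -35/6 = -5.83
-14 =-14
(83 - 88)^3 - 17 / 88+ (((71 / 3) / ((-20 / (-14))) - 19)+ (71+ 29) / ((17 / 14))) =-45.27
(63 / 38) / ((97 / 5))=315 / 3686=0.09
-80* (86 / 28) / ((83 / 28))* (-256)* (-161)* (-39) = 11059077120 / 83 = 133241893.01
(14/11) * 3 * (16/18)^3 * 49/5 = 351232/13365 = 26.28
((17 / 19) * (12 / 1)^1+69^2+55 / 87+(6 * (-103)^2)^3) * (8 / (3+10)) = 3410671875031800944 / 21489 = 158717105264637.77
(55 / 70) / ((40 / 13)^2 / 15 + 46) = 5577 / 330988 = 0.02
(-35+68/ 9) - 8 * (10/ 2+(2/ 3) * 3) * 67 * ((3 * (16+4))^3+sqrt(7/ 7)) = -7293922015/ 9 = -810435779.44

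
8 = 8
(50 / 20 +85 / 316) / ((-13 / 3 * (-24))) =0.03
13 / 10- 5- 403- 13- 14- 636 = -10697 / 10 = -1069.70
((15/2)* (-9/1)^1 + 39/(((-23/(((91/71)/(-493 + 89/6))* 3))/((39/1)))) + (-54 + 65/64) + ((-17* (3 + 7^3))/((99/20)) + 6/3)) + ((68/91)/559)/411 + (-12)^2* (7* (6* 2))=2232120507985011874915/206873884306305216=10789.76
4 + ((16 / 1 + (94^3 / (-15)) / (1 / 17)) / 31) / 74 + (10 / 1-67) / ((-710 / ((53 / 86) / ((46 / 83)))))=-785271781477 / 1932988632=-406.25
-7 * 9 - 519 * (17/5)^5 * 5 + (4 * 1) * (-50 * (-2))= -736695158/625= -1178712.25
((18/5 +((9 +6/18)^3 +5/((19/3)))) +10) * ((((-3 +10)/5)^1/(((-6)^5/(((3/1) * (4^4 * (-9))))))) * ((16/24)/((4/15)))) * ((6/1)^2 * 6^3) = 1901624704/95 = 20017102.15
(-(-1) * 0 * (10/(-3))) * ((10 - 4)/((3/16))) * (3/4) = 0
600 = 600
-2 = -2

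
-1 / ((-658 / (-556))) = -0.84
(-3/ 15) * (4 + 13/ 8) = -9/ 8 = -1.12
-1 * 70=-70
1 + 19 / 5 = 24 / 5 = 4.80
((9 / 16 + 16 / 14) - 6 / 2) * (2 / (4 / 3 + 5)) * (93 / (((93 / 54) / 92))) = -270135 / 133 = -2031.09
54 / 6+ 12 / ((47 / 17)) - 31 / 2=-203 / 94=-2.16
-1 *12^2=-144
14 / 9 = 1.56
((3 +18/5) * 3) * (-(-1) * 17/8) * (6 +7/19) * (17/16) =3461931/12160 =284.70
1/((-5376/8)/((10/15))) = -0.00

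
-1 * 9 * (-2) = 18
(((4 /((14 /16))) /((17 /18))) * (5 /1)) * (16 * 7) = 46080 /17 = 2710.59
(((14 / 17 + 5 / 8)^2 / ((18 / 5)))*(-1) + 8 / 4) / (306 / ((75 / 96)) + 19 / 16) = 11795275 / 3269914776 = 0.00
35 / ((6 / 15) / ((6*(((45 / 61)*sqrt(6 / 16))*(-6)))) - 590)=-127016859375 / 2141141340029+4323375*sqrt(6) / 4282282680058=-0.06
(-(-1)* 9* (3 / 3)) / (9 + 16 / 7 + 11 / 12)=756 / 1025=0.74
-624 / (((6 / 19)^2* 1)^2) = -1694173 / 27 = -62747.15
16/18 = 8/9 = 0.89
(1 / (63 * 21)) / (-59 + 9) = -1 / 66150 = -0.00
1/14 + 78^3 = 6643729/14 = 474552.07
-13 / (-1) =13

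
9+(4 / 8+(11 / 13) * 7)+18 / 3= 557 / 26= 21.42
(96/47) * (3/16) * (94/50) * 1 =18/25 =0.72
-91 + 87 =-4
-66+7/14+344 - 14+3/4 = 265.25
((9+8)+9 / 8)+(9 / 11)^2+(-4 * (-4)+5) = 38521 / 968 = 39.79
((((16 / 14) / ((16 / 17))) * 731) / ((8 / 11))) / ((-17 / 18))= -72369 / 56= -1292.30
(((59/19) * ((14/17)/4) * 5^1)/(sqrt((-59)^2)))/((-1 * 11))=-35/7106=-0.00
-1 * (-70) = 70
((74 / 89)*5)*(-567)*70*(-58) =851747400 / 89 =9570195.51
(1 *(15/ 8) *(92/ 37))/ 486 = 115/ 11988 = 0.01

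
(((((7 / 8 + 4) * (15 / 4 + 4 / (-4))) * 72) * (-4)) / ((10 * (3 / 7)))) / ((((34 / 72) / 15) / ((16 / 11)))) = -707616 / 17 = -41624.47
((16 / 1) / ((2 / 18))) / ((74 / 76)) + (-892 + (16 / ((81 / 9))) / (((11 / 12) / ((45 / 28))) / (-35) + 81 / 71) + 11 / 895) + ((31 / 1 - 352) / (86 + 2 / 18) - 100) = -117047408941014 / 138314235275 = -846.24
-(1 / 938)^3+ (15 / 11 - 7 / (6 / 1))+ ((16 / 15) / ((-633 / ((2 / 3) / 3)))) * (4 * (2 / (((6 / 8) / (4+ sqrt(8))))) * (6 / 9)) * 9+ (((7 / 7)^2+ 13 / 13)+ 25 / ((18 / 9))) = 11327248905444931 / 775780178148360 - 4096 * sqrt(2) / 85455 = 14.53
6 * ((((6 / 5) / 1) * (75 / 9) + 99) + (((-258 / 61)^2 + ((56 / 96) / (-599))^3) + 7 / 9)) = 176425308971736689 / 230320516054752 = 766.00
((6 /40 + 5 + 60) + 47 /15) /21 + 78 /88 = 14338 /3465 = 4.14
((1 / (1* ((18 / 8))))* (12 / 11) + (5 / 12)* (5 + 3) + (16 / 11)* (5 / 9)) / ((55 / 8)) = 3664 / 5445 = 0.67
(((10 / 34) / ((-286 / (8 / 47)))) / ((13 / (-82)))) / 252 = 0.00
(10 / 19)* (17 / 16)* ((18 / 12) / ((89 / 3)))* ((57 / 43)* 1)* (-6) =-6885 / 30616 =-0.22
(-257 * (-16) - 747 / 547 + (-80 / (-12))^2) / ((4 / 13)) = 265920889 / 19692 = 13504.01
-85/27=-3.15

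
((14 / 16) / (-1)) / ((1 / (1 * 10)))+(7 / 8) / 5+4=-183 / 40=-4.58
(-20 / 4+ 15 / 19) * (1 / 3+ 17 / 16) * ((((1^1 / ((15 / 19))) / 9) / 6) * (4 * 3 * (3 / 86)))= -67 / 1161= -0.06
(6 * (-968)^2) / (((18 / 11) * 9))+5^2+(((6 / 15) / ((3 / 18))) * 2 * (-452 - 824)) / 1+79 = 50723512 / 135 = 375729.72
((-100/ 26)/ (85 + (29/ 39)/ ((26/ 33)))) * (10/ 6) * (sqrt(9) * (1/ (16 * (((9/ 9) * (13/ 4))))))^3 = -375/ 26182832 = -0.00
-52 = -52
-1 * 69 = -69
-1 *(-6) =6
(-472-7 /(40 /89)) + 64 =-16943 /40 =-423.58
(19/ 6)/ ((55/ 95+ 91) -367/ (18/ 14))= -1083/ 66302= -0.02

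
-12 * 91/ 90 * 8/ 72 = -182/ 135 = -1.35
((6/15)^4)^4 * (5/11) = 65536/335693359375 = 0.00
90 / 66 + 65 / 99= 200 / 99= 2.02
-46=-46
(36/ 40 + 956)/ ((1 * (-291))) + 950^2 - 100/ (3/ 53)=2621124431/ 2910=900730.05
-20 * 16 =-320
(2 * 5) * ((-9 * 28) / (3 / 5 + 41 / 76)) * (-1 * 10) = 9576000 / 433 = 22115.47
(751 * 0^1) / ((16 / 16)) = 0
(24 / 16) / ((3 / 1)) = 1 / 2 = 0.50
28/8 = 7/2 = 3.50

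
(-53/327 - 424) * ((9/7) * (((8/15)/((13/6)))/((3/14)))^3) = -222702764032/269407125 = -826.64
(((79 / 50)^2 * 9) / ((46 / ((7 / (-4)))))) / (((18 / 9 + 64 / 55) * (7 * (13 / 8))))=-205953 / 8671000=-0.02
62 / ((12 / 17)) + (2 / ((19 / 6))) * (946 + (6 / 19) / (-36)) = 1484363 / 2166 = 685.30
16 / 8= 2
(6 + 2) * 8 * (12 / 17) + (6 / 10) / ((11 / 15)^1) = 8601 / 187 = 45.99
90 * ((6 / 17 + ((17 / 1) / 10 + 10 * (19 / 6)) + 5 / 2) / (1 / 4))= 221664 / 17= 13039.06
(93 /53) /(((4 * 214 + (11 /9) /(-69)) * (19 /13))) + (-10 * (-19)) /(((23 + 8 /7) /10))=7119430084841 /90463326395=78.70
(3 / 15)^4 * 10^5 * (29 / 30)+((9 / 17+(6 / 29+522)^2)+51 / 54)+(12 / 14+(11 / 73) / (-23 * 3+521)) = 8109273095313199 / 29719860156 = 272857.04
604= 604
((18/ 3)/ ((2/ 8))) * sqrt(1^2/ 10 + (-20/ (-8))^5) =237.29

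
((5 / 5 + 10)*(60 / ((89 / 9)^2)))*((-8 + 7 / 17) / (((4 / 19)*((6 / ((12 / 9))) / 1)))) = -7279470 / 134657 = -54.06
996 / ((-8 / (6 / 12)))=-249 / 4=-62.25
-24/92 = -6/23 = -0.26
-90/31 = -2.90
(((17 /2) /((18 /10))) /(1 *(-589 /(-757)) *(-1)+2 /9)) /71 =-64345 /537754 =-0.12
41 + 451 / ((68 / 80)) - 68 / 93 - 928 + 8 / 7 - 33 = -4305064 / 11067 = -389.00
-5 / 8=-0.62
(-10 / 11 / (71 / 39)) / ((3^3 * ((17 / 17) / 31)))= -4030 / 7029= -0.57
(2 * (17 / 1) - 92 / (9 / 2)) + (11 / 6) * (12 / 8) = 587 / 36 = 16.31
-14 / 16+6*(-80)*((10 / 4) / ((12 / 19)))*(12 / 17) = -182519 / 136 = -1342.05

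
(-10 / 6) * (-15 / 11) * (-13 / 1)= -325 / 11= -29.55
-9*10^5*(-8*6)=43200000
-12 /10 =-6 /5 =-1.20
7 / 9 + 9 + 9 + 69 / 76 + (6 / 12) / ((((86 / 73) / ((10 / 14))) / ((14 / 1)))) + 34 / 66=7908743 / 323532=24.45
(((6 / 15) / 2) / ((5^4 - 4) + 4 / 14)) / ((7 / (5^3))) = 25 / 4349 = 0.01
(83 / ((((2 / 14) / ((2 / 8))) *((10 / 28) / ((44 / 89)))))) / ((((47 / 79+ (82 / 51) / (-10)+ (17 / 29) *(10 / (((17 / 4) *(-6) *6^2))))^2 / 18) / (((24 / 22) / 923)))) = 9714120199809091920 / 415548013690710667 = 23.38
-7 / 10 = -0.70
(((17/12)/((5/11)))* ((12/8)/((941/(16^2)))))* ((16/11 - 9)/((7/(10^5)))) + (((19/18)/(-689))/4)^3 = -137094.28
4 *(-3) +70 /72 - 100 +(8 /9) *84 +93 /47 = -58175 /1692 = -34.38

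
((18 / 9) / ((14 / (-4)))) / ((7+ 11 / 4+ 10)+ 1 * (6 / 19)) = -304 / 10675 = -0.03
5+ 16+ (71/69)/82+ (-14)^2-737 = -2942089/5658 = -519.99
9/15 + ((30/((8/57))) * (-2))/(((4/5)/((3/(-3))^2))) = -21351/40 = -533.78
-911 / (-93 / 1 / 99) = 30063 / 31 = 969.77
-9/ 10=-0.90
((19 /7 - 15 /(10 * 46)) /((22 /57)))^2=80084601 /1658944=48.27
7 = 7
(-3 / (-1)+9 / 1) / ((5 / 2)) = 24 / 5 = 4.80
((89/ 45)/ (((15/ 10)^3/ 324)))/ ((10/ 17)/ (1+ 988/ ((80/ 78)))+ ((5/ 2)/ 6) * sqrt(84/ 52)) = -388440406016/ 940566798635+ 306141462493312 * sqrt(273)/ 14108501979525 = 358.11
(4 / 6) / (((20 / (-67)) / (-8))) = 268 / 15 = 17.87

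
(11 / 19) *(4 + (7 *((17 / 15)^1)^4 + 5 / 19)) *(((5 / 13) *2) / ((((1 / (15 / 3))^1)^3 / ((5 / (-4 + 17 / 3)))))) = 334596196 / 126711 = 2640.62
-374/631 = -0.59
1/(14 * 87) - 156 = -156.00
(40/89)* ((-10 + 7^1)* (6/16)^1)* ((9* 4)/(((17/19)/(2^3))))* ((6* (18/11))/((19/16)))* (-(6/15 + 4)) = 8957952/1513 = 5920.66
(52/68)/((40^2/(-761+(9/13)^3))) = -417797/1149200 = -0.36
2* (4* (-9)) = -72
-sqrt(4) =-2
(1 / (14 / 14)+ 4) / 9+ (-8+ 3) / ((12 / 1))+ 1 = 41 / 36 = 1.14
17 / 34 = 1 / 2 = 0.50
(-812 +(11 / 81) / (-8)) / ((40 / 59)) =-31045033 / 25920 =-1197.73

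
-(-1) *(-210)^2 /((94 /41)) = 904050 /47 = 19235.11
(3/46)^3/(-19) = -27/1849384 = -0.00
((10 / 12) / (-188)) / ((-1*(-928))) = -5 / 1046784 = -0.00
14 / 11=1.27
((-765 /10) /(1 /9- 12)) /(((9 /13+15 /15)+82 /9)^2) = 18849753 /341906944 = 0.06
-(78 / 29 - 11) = 241 / 29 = 8.31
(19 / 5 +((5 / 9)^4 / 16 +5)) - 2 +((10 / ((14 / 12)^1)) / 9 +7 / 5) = 33649187 / 3674160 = 9.16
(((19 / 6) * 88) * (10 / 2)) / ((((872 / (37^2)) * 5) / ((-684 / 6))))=-5436299 / 109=-49874.30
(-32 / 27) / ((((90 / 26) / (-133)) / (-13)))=-719264 / 1215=-591.99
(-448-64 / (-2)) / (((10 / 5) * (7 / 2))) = -416 / 7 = -59.43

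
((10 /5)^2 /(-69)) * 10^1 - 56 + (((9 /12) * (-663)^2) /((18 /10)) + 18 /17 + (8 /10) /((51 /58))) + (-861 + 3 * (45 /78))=55579515457 /304980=182239.87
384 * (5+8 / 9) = 6784 / 3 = 2261.33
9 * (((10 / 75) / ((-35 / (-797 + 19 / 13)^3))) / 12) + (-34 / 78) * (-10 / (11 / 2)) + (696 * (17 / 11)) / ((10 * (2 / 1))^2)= 36503002763327 / 25375350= 1438522.14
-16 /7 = -2.29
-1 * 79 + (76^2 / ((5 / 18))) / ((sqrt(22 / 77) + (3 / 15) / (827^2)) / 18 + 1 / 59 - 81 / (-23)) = 3545347374875315430829436821 / 611531493703531022718053 - 8059793829351889123702080 * sqrt(14) / 611531493703531022718053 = 5748.18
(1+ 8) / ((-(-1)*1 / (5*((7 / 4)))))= 315 / 4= 78.75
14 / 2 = 7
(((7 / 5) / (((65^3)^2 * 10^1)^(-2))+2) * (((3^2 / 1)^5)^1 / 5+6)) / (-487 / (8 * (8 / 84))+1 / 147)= -14720677405238444434405580.00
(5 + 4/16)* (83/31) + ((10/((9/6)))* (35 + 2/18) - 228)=67397/3348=20.13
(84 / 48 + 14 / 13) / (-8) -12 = -5139 / 416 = -12.35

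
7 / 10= 0.70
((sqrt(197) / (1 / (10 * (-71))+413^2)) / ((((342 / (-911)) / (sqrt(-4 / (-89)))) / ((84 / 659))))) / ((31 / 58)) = -0.00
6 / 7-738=-5160 / 7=-737.14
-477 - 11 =-488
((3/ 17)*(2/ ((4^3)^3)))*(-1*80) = -15/ 139264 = -0.00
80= 80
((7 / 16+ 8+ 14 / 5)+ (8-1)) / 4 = 1459 / 320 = 4.56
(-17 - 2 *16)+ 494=445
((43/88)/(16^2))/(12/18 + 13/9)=387/428032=0.00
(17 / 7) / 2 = 1.21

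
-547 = -547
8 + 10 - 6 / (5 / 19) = -24 / 5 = -4.80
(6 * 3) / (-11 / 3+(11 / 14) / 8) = -6048 / 1199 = -5.04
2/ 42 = 1/ 21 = 0.05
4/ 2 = 2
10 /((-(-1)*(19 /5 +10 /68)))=2.53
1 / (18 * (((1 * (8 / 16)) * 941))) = 1 / 8469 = 0.00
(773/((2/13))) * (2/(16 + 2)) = 10049/18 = 558.28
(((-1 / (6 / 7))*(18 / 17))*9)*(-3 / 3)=189 / 17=11.12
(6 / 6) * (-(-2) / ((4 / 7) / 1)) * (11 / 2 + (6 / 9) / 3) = 721 / 36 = 20.03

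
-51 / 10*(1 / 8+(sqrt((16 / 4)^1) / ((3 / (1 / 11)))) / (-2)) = -85 / 176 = -0.48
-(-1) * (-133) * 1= -133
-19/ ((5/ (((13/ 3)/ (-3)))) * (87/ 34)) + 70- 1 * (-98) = 666118/ 3915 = 170.15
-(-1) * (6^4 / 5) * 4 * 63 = 326592 / 5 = 65318.40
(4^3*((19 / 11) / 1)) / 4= 304 / 11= 27.64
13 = 13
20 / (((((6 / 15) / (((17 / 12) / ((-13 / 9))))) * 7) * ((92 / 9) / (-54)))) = 309825 / 8372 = 37.01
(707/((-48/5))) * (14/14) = -3535/48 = -73.65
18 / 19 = 0.95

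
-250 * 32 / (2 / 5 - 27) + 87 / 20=811571 / 2660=305.10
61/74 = 0.82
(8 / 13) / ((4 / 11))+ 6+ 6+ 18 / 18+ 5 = 19.69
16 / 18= 8 / 9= 0.89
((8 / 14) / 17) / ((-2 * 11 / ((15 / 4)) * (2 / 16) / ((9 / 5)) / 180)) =-14.85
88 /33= 8 /3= 2.67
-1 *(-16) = 16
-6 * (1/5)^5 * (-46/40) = 69/31250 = 0.00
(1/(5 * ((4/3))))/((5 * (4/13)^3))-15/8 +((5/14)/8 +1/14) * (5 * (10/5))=14137/44800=0.32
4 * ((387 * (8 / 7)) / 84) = 1032 / 49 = 21.06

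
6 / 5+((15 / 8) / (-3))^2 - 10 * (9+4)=-41091 / 320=-128.41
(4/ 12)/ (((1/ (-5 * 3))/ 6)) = -30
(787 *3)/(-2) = -2361/2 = -1180.50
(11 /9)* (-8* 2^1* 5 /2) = -440 /9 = -48.89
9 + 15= 24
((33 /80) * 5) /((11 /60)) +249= 1041 /4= 260.25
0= 0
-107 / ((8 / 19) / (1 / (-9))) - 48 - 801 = -820.76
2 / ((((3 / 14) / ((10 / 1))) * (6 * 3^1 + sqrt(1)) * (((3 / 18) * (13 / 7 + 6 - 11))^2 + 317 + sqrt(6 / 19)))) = 575902488 / 37196272087 - 1815156 * sqrt(114) / 706729169653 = 0.02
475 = 475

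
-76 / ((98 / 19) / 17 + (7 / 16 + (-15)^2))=-392768 / 1166629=-0.34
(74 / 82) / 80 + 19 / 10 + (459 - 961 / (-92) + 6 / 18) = 106752941 / 226320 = 471.69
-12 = -12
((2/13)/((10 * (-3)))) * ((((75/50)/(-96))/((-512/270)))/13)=-9/2768896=-0.00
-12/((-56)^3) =3/43904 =0.00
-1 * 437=-437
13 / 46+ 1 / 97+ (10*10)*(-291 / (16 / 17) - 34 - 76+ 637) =21781.54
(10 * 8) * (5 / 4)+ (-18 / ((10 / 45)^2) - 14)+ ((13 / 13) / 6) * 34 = -1637 / 6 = -272.83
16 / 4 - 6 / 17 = 62 / 17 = 3.65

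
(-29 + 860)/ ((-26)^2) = 831/ 676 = 1.23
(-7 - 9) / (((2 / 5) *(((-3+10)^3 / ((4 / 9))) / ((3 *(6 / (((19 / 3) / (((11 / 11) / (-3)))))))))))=320 / 6517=0.05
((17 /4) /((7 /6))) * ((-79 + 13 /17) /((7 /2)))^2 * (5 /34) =541500 /2023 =267.67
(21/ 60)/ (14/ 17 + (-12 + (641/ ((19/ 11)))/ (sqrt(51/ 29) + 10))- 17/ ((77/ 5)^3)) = 733590712293036059*sqrt(1479)/ 10976127185766975264840 + 9984744314142106047/ 731741812384465017656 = 0.02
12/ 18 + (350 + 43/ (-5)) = 5131/ 15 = 342.07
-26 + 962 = 936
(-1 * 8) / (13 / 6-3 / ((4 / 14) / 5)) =24 / 151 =0.16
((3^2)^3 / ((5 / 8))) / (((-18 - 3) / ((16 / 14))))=-63.48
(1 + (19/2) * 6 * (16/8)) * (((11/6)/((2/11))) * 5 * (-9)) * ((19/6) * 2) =-1321925/4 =-330481.25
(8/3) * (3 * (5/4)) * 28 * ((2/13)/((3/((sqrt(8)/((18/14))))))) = 31.59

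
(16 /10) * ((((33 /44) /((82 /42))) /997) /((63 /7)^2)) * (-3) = -0.00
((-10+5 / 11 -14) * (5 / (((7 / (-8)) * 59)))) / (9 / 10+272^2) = 14800 / 480162001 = 0.00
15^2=225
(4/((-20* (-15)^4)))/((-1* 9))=1/2278125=0.00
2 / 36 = 1 / 18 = 0.06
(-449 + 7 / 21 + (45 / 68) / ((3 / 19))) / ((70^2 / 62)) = -2810863 / 499800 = -5.62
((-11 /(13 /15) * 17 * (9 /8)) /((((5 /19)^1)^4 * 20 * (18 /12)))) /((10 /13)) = -219330243 /100000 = -2193.30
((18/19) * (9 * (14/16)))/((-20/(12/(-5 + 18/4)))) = 8.95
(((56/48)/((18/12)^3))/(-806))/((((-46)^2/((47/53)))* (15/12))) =-658/4576058955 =-0.00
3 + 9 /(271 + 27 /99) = 9051 /2984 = 3.03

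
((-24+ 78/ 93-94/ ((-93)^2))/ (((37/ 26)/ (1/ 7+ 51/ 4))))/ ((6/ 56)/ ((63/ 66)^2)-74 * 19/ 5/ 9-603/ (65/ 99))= 748914759320/ 3387344680843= 0.22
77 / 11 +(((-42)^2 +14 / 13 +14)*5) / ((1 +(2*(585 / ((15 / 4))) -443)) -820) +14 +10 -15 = 8196 / 1235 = 6.64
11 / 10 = 1.10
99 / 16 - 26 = -317 / 16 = -19.81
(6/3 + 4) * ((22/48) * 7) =77/4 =19.25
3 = 3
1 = 1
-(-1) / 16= 1 / 16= 0.06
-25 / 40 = -5 / 8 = -0.62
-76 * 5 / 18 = -21.11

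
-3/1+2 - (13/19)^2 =-530/361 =-1.47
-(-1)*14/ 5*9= 126/ 5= 25.20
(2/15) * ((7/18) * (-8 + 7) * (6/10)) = -7/225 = -0.03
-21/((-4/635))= 13335/4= 3333.75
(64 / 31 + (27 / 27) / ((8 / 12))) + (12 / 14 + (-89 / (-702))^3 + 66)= 5286763575125 / 75070804536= 70.42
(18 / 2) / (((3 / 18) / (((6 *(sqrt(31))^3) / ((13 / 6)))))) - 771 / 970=-771 / 970 + 60264 *sqrt(31) / 13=25809.65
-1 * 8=-8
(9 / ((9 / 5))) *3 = 15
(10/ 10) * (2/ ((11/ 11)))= 2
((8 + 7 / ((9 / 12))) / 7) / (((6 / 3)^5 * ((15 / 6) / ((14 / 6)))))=13 / 180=0.07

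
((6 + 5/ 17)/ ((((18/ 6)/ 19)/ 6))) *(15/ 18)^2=50825/ 306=166.09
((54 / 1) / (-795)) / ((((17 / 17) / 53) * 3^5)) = -2 / 135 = -0.01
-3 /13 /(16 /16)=-3 /13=-0.23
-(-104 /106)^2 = -2704 /2809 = -0.96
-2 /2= -1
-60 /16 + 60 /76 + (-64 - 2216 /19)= -13953 /76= -183.59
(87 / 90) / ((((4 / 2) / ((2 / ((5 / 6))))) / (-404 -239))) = -18647 / 25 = -745.88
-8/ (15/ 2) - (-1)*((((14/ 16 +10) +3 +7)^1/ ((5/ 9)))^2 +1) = 1411.81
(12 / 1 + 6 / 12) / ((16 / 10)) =125 / 16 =7.81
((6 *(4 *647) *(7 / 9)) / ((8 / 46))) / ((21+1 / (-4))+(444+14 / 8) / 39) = 2708342 / 1255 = 2158.04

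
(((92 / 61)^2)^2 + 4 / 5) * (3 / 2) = 620369766 / 69229205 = 8.96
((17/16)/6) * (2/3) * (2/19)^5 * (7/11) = 0.00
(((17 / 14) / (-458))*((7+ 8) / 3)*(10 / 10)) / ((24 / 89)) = -0.05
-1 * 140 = -140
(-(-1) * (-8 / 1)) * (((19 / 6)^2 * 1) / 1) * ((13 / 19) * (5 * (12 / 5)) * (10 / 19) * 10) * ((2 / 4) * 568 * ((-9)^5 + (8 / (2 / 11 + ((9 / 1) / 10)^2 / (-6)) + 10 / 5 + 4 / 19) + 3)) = 340296944665600 / 5871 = 57962347924.65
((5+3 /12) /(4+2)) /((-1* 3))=-7 /24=-0.29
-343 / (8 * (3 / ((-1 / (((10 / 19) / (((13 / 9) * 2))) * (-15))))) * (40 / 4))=-84721 / 162000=-0.52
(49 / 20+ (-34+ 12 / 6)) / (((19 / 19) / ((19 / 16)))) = -11229 / 320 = -35.09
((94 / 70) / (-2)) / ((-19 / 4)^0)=-47 / 70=-0.67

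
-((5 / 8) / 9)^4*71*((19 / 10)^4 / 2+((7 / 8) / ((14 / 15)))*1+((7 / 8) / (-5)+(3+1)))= -16015541 / 859963392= -0.02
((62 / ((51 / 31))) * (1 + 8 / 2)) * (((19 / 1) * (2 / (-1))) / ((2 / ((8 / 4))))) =-365180 / 51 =-7160.39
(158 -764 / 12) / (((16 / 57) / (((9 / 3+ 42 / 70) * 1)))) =48393 / 40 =1209.82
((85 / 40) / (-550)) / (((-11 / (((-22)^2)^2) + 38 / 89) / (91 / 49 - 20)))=23250271 / 141602825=0.16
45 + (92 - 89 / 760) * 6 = 596.30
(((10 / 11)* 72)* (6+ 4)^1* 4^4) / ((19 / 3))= 5529600 / 209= 26457.42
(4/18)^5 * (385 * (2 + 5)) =1.46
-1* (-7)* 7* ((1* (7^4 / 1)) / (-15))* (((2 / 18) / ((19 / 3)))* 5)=-117649 / 171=-688.01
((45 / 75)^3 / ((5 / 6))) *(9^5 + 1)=382644 / 25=15305.76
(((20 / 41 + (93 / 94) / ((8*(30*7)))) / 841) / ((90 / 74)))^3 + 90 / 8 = 8409104216070641003623261041827 / 747475930310157040767488000000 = 11.25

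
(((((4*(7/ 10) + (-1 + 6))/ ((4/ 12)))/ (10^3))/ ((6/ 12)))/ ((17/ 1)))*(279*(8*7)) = 457002/ 10625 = 43.01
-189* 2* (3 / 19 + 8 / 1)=-3083.68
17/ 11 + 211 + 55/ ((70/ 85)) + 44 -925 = -92657/ 154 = -601.67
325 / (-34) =-325 / 34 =-9.56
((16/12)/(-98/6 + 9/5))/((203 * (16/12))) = -15/44254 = -0.00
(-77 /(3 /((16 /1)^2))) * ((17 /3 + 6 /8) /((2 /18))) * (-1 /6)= 189728 /3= 63242.67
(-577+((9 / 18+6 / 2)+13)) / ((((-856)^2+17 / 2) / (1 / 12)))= -59 / 925572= -0.00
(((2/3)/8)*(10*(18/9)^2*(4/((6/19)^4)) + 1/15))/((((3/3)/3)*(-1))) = -6516077/1620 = -4022.27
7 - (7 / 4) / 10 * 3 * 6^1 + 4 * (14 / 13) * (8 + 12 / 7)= 11881 / 260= 45.70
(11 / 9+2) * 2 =58 / 9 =6.44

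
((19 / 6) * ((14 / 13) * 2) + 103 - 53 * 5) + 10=-5662 / 39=-145.18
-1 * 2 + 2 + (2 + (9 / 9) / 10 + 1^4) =31 / 10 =3.10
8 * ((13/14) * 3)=156/7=22.29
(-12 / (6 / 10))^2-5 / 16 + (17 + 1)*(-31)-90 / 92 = -58619 / 368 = -159.29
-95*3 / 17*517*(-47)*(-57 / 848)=-394737255 / 14416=-27381.89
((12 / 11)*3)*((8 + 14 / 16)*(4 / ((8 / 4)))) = 639 / 11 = 58.09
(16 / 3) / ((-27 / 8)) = -128 / 81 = -1.58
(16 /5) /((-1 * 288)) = -1 /90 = -0.01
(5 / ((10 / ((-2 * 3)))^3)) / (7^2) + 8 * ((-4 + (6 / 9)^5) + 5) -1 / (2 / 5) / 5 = 5079203 / 595350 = 8.53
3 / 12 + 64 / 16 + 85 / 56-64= -3261 / 56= -58.23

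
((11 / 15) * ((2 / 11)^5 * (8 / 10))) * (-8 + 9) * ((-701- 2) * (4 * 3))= -359936 / 366025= -0.98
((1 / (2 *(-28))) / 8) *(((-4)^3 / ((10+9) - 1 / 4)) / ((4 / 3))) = 1 / 175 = 0.01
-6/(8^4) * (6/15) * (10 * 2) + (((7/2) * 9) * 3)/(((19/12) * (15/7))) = 27.84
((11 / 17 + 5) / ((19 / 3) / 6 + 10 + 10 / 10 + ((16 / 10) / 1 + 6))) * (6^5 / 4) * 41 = 688642560 / 30073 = 22899.03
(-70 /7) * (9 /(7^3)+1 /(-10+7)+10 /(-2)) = 54610 /1029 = 53.07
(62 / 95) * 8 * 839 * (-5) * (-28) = 11652032 / 19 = 613264.84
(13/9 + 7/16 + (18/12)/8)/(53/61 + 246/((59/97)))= 536251/105027048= 0.01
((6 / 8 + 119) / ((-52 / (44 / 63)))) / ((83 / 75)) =-131725 / 90636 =-1.45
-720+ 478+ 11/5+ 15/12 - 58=-5931/20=-296.55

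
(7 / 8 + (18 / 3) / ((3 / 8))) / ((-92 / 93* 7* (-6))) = 4185 / 10304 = 0.41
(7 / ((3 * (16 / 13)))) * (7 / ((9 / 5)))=3185 / 432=7.37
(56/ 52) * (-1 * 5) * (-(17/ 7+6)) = 590/ 13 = 45.38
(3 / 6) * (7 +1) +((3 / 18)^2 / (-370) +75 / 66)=752569 / 146520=5.14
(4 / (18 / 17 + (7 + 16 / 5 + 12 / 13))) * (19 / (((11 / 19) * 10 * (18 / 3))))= 79781 / 444213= 0.18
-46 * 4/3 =-184/3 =-61.33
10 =10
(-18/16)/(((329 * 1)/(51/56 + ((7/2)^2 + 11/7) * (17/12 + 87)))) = -1232739/294784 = -4.18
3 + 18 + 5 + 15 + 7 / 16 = 663 / 16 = 41.44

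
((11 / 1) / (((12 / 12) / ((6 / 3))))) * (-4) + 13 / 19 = -1659 / 19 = -87.32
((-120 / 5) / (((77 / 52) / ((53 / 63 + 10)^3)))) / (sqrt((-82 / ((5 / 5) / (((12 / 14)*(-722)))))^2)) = -16567823324 / 40710402117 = -0.41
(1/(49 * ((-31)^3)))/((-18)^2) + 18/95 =8513314393/44931382020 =0.19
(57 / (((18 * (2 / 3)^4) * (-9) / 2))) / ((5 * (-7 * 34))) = 0.00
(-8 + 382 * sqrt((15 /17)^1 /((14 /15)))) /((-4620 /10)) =4 /231-955 * sqrt(238) /18326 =-0.79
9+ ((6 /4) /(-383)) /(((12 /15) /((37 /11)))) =8.98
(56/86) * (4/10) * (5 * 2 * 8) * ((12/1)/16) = 672/43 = 15.63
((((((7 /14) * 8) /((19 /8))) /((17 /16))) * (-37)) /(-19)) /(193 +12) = 18944 /1258085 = 0.02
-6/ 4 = -3/ 2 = -1.50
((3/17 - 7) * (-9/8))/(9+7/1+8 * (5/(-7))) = 203/272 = 0.75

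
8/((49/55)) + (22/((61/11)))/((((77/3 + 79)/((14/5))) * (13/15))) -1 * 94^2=-53848923470/6100549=-8826.90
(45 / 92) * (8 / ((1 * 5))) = 0.78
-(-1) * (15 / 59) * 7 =105 / 59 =1.78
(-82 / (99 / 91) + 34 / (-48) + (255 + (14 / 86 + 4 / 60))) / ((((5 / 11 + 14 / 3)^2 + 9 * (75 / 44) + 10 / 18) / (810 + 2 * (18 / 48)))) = 362737535347 / 105200360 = 3448.06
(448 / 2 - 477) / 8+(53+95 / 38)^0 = -245 / 8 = -30.62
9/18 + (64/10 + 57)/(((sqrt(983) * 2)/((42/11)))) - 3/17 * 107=-625/34 + 6657 * sqrt(983)/54065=-14.52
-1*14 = -14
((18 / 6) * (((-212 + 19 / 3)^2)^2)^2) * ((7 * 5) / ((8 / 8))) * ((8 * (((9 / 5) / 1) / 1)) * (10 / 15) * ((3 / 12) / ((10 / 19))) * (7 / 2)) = 19553792094756644653199971 / 3645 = 5364552015022399081810.69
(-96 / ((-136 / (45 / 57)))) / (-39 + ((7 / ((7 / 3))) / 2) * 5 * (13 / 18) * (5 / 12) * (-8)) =-3240 / 331721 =-0.01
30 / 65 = 6 / 13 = 0.46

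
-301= -301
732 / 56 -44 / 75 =13109 / 1050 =12.48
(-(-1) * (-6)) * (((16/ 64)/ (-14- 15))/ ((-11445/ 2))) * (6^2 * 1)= -36/ 110635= -0.00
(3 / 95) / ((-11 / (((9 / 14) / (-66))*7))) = 9 / 45980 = 0.00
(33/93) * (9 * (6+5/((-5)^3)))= 14751/775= 19.03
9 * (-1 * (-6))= 54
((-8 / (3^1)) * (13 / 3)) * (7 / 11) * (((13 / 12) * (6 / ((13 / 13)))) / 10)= -2366 / 495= -4.78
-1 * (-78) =78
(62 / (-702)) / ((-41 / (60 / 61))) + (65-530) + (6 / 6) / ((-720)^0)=-135773668 / 292617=-464.00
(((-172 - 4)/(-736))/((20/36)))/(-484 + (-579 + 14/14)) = -11/27140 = -0.00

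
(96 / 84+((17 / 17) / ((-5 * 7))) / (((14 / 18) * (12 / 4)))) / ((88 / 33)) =831 / 1960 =0.42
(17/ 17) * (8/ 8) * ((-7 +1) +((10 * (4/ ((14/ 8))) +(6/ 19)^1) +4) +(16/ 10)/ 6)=42772/ 1995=21.44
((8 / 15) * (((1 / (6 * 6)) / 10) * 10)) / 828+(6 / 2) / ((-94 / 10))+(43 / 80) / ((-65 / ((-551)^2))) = -3429721241329 / 1365951600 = -2510.87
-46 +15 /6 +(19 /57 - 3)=-277 /6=-46.17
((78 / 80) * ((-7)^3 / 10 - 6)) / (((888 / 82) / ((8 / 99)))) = -214799 / 732600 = -0.29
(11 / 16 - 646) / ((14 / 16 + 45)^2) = -41300 / 134689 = -0.31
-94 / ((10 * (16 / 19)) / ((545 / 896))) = -6.79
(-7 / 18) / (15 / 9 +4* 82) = -7 / 5934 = -0.00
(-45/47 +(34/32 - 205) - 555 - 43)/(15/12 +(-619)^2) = -201259/96046004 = -0.00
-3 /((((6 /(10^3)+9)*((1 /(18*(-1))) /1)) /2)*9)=2000 /1501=1.33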